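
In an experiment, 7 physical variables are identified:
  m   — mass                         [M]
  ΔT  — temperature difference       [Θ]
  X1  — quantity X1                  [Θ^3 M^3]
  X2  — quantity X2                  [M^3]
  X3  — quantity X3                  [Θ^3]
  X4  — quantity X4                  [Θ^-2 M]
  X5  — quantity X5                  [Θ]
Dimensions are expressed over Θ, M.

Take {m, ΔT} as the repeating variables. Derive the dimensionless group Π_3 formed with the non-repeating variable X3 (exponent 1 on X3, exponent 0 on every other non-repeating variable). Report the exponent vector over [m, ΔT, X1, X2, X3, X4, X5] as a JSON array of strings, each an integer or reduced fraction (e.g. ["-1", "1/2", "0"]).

["0", "-3", "0", "0", "1", "0", "0"]

Write exponents as rows Θ,M / cols m,ΔT,X1,X2,X3,X4,X5:
  Θ: [ 0  1  3  0  3 -2  1]
  M: [ 1  0  3  3  0  1  0]
Echelon form has 2 nonzero rows (pivots: m,ΔT)
Repeat: m,ΔT; free: X1,X2,X3,X4,X5
RREF:
  r0: [   1    0    3    3    0    1    0]
  r1: [   0    1    3    0    3   -2    1]
Fix exponent of X3 at 1, X1 at 0, X2 at 0, X4 at 0, X5 at 0; solve each RREF row for its pivot's exponent:
  r0: exp(m) + (0)·1 = 0 ⇒ exp(m) = 0
  r1: exp(ΔT) + (3)·1 = 0 ⇒ exp(ΔT) = -3
Π_3 = ΔT^-3 · X3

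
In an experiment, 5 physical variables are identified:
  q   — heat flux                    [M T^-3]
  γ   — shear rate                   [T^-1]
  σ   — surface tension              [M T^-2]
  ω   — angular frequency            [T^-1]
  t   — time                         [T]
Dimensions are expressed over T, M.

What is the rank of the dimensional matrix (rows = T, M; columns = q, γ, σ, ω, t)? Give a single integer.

2

Write exponents as rows T,M / cols q,γ,σ,ω,t:
  T: [-3 -1 -2 -1  1]
  M: [ 1  0  1  0  0]
Echelon form has 2 nonzero rows (pivots: q,γ)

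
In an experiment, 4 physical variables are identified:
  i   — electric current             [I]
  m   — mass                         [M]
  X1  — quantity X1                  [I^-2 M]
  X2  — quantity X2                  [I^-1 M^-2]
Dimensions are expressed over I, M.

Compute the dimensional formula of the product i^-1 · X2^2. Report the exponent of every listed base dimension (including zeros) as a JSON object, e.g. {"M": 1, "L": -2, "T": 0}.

{"I": -3, "M": -4}

Write exponents as rows I,M / cols i,m,X1,X2:
  I: [ 1  0 -2 -1]
  M: [ 0  1  1 -2]
  [I]: (-1)·1+(2)·-1 = -3
  [M]: (-1)·0+(2)·-2 = -4
⇒ I^-3 M^-4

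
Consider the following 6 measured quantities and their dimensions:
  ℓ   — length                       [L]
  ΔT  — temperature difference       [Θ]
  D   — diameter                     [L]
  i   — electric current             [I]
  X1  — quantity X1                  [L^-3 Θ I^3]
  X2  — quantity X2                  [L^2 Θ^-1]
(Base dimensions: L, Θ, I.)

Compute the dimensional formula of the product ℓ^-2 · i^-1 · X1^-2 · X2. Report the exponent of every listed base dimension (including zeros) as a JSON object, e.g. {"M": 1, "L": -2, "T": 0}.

Dimensional matrix (L×Θ×I by ℓ×ΔT×D×i×X1×X2):
  L: [ 1  0  1  0 -3  2]
  Θ: [ 0  1  0  0  1 -1]
  I: [ 0  0  0  1  3  0]
  [L]: (-2)·1+(-1)·0+(-2)·-3+(1)·2 = 6
  [Θ]: (-2)·0+(-1)·0+(-2)·1+(1)·-1 = -3
  [I]: (-2)·0+(-1)·1+(-2)·3+(1)·0 = -7
⇒ L^6 Θ^-3 I^-7

{"L": 6, "Θ": -3, "I": -7}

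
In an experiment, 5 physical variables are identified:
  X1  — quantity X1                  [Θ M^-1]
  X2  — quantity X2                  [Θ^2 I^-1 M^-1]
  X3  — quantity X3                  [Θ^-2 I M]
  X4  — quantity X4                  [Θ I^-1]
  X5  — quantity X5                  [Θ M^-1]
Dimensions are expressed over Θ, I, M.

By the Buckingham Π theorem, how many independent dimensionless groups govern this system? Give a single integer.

3

Exponent matrix [Θ,I,M] × [X1,X2,X3,X4,X5]:
  Θ: [ 1  2 -2  1  1]
  I: [ 0 -1  1 -1  0]
  M: [-1 -1  1  0 -1]
RREF → pivots at {X1,X2} ⇒ r = 2
n=5, r=2 ⇒ 3 dimensionless groups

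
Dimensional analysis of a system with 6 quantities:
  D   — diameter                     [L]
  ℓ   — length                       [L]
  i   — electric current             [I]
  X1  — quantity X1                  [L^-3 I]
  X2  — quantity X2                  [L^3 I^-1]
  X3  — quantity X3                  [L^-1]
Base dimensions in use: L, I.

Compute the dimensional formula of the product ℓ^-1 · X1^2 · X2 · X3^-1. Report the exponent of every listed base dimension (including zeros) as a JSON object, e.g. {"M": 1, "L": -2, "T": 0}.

{"L": -3, "I": 1}

Exponent matrix [L,I] × [D,ℓ,i,X1,X2,X3]:
  L: [ 1  1  0 -3  3 -1]
  I: [ 0  0  1  1 -1  0]
  [L]: (-1)·1+(2)·-3+(1)·3+(-1)·-1 = -3
  [I]: (-1)·0+(2)·1+(1)·-1+(-1)·0 = 1
⇒ L^-3 I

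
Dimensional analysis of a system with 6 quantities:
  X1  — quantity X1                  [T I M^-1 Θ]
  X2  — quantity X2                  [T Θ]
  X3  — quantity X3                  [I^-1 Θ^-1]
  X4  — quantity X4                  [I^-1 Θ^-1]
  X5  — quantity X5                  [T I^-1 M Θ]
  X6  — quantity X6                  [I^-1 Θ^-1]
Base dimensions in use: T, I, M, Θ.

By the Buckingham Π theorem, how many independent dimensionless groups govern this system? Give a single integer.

3

Exponent matrix [T,I,M,Θ] × [X1,X2,X3,X4,X5,X6]:
  T: [ 1  1  0  0  1  0]
  I: [ 1  0 -1 -1 -1 -1]
  M: [-1  0  0  0  1  0]
  Θ: [ 1  1 -1 -1  1 -1]
Echelon form has 3 nonzero rows (pivots: X1,X2,X3)
Π count = n − r = 6 − 3 = 3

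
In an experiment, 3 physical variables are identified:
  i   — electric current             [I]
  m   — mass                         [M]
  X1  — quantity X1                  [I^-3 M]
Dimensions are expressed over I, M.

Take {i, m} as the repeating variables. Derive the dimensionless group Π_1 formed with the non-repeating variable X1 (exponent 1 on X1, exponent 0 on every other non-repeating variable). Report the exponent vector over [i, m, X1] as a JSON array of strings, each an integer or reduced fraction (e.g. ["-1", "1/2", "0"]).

["3", "-1", "1"]

Dimensional matrix (I×M by i×m×X1):
  I: [ 1  0 -3]
  M: [ 0  1  1]
RREF → pivots at {i,m} ⇒ r = 2
Repeat: i,m; free: X1
RREF:
  r0: [   1    0   -3]
  r1: [   0    1    1]
Fix exponent of X1 at 1; solve each RREF row for its pivot's exponent:
  r0: exp(i) + (-3)·1 = 0 ⇒ exp(i) = 3
  r1: exp(m) + (1)·1 = 0 ⇒ exp(m) = -1
Π_1 = i^3 · m^-1 · X1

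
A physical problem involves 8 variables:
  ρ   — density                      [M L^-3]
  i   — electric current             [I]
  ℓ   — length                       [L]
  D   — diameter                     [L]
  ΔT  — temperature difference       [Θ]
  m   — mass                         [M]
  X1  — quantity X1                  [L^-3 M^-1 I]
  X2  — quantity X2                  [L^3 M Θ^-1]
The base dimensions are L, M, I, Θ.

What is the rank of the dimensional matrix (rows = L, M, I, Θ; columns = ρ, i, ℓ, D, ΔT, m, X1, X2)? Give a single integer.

4

Exponent matrix [L,M,I,Θ] × [ρ,i,ℓ,D,ΔT,m,X1,X2]:
  L: [-3  0  1  1  0  0 -3  3]
  M: [ 1  0  0  0  0  1 -1  1]
  I: [ 0  1  0  0  0  0  1  0]
  Θ: [ 0  0  0  0  1  0  0 -1]
RREF → pivots at {ρ,i,ℓ,ΔT} ⇒ r = 4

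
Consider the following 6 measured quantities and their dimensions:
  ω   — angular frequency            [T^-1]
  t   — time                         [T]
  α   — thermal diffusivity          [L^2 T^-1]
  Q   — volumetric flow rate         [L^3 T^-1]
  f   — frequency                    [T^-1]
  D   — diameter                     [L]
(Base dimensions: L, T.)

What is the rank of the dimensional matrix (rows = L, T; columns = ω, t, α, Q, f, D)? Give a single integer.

2

Dimensional matrix (L×T by ω×t×α×Q×f×D):
  L: [ 0  0  2  3  0  1]
  T: [-1  1 -1 -1 -1  0]
Echelon form has 2 nonzero rows (pivots: ω,α)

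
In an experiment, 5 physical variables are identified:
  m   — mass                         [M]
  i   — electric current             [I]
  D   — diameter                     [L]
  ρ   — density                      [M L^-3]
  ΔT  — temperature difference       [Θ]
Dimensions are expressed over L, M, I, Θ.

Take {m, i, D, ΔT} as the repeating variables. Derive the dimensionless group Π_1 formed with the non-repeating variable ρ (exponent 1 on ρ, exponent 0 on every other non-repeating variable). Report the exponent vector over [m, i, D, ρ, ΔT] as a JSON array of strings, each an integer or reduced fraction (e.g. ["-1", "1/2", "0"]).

Exponent matrix [L,M,I,Θ] × [m,i,D,ρ,ΔT]:
  L: [ 0  0  1 -3  0]
  M: [ 1  0  0  1  0]
  I: [ 0  1  0  0  0]
  Θ: [ 0  0  0  0  1]
RREF → pivots at {m,i,D,ΔT} ⇒ r = 4
Repeat: m,i,D,ΔT; free: ρ
RREF:
  r0: [   1    0    0    1    0]
  r1: [   0    1    0    0    0]
  r2: [   0    0    1   -3    0]
  r3: [   0    0    0    0    1]
Fix exponent of ρ at 1; solve each RREF row for its pivot's exponent:
  r0: exp(m) + (1)·1 = 0 ⇒ exp(m) = -1
  r1: exp(i) + (0)·1 = 0 ⇒ exp(i) = 0
  r2: exp(D) + (-3)·1 = 0 ⇒ exp(D) = 3
  r3: exp(ΔT) + (0)·1 = 0 ⇒ exp(ΔT) = 0
Π_1 = m^-1 · D^3 · ρ

["-1", "0", "3", "1", "0"]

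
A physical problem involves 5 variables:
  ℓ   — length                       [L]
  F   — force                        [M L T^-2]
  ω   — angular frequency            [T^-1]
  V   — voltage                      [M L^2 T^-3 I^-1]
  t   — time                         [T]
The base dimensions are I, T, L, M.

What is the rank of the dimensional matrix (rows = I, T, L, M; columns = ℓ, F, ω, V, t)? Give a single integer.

Exponent matrix [I,T,L,M] × [ℓ,F,ω,V,t]:
  I: [ 0  0  0 -1  0]
  T: [ 0 -2 -1 -3  1]
  L: [ 1  1  0  2  0]
  M: [ 0  1  0  1  0]
Row reduction gives pivot columns ℓ,F,ω,V; rank = 4

4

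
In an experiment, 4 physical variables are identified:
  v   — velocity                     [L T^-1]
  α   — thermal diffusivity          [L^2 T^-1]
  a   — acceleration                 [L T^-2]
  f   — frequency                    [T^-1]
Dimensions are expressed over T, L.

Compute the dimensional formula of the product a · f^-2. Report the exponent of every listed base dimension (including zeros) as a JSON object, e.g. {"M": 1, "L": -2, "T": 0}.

{"T": 0, "L": 1}

Dimensional matrix (T×L by v×α×a×f):
  T: [-1 -1 -2 -1]
  L: [ 1  2  1  0]
  [T]: (1)·-2+(-2)·-1 = 0
  [L]: (1)·1+(-2)·0 = 1
⇒ L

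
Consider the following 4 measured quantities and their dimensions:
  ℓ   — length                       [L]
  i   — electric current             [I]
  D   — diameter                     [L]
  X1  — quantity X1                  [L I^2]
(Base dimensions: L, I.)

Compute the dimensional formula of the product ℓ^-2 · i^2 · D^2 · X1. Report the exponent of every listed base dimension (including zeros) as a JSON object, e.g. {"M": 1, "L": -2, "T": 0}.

Write exponents as rows L,I / cols ℓ,i,D,X1:
  L: [ 1  0  1  1]
  I: [ 0  1  0  2]
  [L]: (-2)·1+(2)·0+(2)·1+(1)·1 = 1
  [I]: (-2)·0+(2)·1+(2)·0+(1)·2 = 4
⇒ L I^4

{"L": 1, "I": 4}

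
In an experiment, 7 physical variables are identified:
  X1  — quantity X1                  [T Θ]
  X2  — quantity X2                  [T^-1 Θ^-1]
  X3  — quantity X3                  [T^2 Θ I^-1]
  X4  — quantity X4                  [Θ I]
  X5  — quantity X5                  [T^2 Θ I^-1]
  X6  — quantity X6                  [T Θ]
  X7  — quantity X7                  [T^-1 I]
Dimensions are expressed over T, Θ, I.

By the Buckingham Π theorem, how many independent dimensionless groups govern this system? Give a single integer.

Exponent matrix [T,Θ,I] × [X1,X2,X3,X4,X5,X6,X7]:
  T: [ 1 -1  2  0  2  1 -1]
  Θ: [ 1 -1  1  1  1  1  0]
  I: [ 0  0 -1  1 -1  0  1]
Echelon form has 2 nonzero rows (pivots: X1,X3)
n=7, r=2 ⇒ 5 dimensionless groups

5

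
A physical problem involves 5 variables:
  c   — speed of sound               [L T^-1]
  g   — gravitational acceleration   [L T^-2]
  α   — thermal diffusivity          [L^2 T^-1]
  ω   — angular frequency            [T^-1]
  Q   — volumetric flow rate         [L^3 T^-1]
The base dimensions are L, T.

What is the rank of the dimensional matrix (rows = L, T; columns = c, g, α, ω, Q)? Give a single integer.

Dimensional matrix (L×T by c×g×α×ω×Q):
  L: [ 1  1  2  0  3]
  T: [-1 -2 -1 -1 -1]
Row reduction gives pivot columns c,g; rank = 2

2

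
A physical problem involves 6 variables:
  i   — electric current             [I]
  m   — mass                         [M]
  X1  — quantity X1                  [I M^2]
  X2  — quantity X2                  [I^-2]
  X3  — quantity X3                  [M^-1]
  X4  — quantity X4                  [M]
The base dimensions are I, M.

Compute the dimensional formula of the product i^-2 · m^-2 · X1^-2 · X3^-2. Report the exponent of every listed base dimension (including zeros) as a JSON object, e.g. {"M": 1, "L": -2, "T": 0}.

{"I": -4, "M": -4}

Exponent matrix [I,M] × [i,m,X1,X2,X3,X4]:
  I: [ 1  0  1 -2  0  0]
  M: [ 0  1  2  0 -1  1]
  [I]: (-2)·1+(-2)·0+(-2)·1+(-2)·0 = -4
  [M]: (-2)·0+(-2)·1+(-2)·2+(-2)·-1 = -4
⇒ I^-4 M^-4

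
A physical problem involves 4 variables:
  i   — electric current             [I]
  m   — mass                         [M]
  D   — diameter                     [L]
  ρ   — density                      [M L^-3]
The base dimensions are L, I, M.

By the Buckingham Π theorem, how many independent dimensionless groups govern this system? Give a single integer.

1

Dimensional matrix (L×I×M by i×m×D×ρ):
  L: [ 0  0  1 -3]
  I: [ 1  0  0  0]
  M: [ 0  1  0  1]
Row reduction gives pivot columns i,m,D; rank = 3
n=4, r=3 ⇒ 1 dimensionless group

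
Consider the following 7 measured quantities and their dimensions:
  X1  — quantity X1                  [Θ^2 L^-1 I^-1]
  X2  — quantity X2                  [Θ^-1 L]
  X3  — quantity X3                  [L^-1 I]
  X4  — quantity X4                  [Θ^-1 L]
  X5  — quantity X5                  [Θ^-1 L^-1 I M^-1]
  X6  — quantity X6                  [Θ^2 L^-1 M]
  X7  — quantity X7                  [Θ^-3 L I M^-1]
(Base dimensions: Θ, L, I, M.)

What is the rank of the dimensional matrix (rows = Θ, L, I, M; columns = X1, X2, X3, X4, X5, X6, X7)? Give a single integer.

Write exponents as rows Θ,L,I,M / cols X1,X2,X3,X4,X5,X6,X7:
  Θ: [ 2 -1  0 -1 -1  2 -3]
  L: [-1  1 -1  1 -1 -1  1]
  I: [-1  0  1  0  1  0  1]
  M: [ 0  0  0  0 -1  1 -1]
Row reduction gives pivot columns X1,X2,X5; rank = 3

3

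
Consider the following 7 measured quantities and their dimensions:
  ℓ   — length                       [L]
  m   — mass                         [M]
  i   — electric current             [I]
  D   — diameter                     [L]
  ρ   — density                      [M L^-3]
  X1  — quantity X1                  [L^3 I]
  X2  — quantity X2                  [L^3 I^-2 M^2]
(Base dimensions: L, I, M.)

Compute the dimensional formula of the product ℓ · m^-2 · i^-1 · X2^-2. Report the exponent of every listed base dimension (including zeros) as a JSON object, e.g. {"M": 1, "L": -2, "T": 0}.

{"L": -5, "I": 3, "M": -6}

Exponent matrix [L,I,M] × [ℓ,m,i,D,ρ,X1,X2]:
  L: [ 1  0  0  1 -3  3  3]
  I: [ 0  0  1  0  0  1 -2]
  M: [ 0  1  0  0  1  0  2]
  [L]: (1)·1+(-2)·0+(-1)·0+(-2)·3 = -5
  [I]: (1)·0+(-2)·0+(-1)·1+(-2)·-2 = 3
  [M]: (1)·0+(-2)·1+(-1)·0+(-2)·2 = -6
⇒ L^-5 I^3 M^-6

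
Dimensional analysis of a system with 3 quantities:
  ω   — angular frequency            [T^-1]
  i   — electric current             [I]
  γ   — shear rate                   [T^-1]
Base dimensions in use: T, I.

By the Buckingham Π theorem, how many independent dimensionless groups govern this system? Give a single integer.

Dimensional matrix (T×I by ω×i×γ):
  T: [-1  0 -1]
  I: [ 0  1  0]
Echelon form has 2 nonzero rows (pivots: ω,i)
Π count = n − r = 3 − 2 = 1

1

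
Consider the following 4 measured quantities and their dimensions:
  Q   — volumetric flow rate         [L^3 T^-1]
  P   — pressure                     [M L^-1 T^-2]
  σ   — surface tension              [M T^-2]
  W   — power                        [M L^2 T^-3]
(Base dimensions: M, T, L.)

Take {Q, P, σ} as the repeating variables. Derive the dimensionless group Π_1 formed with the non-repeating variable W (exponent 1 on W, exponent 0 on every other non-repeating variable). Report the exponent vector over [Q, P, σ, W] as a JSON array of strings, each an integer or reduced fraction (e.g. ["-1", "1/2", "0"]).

["-1", "-1", "0", "1"]

Exponent matrix [M,T,L] × [Q,P,σ,W]:
  M: [ 0  1  1  1]
  T: [-1 -2 -2 -3]
  L: [ 3 -1  0  2]
Echelon form has 3 nonzero rows (pivots: Q,P,σ)
Repeat: Q,P,σ; free: W
RREF:
  r0: [   1    0    0    1]
  r1: [   0    1    0    1]
  r2: [   0    0    1    0]
Fix exponent of W at 1; solve each RREF row for its pivot's exponent:
  r0: exp(Q) + (1)·1 = 0 ⇒ exp(Q) = -1
  r1: exp(P) + (1)·1 = 0 ⇒ exp(P) = -1
  r2: exp(σ) + (0)·1 = 0 ⇒ exp(σ) = 0
Π_1 = Q^-1 · P^-1 · W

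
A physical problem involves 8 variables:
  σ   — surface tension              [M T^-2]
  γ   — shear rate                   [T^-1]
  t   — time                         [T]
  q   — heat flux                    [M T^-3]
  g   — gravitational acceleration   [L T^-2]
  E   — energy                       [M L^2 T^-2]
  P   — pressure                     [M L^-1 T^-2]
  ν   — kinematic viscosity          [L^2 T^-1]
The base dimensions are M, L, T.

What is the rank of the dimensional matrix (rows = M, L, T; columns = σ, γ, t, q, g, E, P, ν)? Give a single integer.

3

Exponent matrix [M,L,T] × [σ,γ,t,q,g,E,P,ν]:
  M: [ 1  0  0  1  0  1  1  0]
  L: [ 0  0  0  0  1  2 -1  2]
  T: [-2 -1  1 -3 -2 -2 -2 -1]
Row reduction gives pivot columns σ,γ,g; rank = 3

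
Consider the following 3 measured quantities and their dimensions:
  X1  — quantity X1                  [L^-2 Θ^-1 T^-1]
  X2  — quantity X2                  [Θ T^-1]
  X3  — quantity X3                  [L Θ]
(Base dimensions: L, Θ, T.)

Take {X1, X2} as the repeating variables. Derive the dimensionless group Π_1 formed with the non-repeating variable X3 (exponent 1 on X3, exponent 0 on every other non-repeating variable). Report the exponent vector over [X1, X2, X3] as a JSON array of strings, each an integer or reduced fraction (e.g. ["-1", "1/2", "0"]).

Exponent matrix [L,Θ,T] × [X1,X2,X3]:
  L: [-2  0  1]
  Θ: [-1  1  1]
  T: [-1 -1  0]
Echelon form has 2 nonzero rows (pivots: X1,X2)
Repeat: X1,X2; free: X3
RREF:
  r0: [   1    0 -1/2]
  r1: [   0    1  1/2]
  r2: [   0    0    0]
Fix exponent of X3 at 1; solve each RREF row for its pivot's exponent:
  r0: exp(X1) + (-1/2)·1 = 0 ⇒ exp(X1) = 1/2
  r1: exp(X2) + (1/2)·1 = 0 ⇒ exp(X2) = -1/2
Π_1 = X1^(1/2) · X2^(-1/2) · X3

["1/2", "-1/2", "1"]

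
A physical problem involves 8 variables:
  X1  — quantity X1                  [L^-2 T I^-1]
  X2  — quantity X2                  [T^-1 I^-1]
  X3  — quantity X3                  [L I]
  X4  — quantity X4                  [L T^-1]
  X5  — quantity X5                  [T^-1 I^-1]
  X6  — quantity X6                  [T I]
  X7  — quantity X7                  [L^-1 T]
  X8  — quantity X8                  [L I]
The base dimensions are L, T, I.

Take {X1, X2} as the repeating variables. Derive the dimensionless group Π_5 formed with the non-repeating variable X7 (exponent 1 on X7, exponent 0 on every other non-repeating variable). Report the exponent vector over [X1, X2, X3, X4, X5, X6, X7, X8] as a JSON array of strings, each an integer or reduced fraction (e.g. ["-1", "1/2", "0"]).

["-1/2", "1/2", "0", "0", "0", "0", "1", "0"]

Write exponents as rows L,T,I / cols X1,X2,X3,X4,X5,X6,X7,X8:
  L: [-2  0  1  1  0  0 -1  1]
  T: [ 1 -1  0 -1 -1  1  1  0]
  I: [-1 -1  1  0 -1  1  0  1]
RREF → pivots at {X1,X2} ⇒ r = 2
Pivot set = {X1,X2}, free = {X3,X4,X5,X6,X7,X8}
RREF:
  r0: [   1    0 -1/2 -1/2    0    0  1/2 -1/2]
  r1: [   0    1 -1/2  1/2    1   -1 -1/2 -1/2]
  r2: [   0    0    0    0    0    0    0    0]
Fix exponent of X7 at 1, X3 at 0, X4 at 0, X5 at 0, X6 at 0, X8 at 0; solve each RREF row for its pivot's exponent:
  r0: exp(X1) + (1/2)·1 = 0 ⇒ exp(X1) = -1/2
  r1: exp(X2) + (-1/2)·1 = 0 ⇒ exp(X2) = 1/2
Π_5 = X1^(-1/2) · X2^(1/2) · X7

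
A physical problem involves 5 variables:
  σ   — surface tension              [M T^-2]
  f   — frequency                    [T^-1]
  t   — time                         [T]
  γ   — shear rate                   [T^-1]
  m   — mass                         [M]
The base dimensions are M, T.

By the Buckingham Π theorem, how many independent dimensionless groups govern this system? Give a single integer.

Write exponents as rows M,T / cols σ,f,t,γ,m:
  M: [ 1  0  0  0  1]
  T: [-2 -1  1 -1  0]
Echelon form has 2 nonzero rows (pivots: σ,f)
n=5, r=2 ⇒ 3 dimensionless groups

3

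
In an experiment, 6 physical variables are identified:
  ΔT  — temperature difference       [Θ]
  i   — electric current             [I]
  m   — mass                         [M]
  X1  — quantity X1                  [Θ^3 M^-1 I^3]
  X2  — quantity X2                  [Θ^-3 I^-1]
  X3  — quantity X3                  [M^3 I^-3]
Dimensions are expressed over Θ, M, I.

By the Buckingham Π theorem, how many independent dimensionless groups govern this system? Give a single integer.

Dimensional matrix (Θ×M×I by ΔT×i×m×X1×X2×X3):
  Θ: [ 1  0  0  3 -3  0]
  M: [ 0  0  1 -1  0  3]
  I: [ 0  1  0  3 -1 -3]
Echelon form has 3 nonzero rows (pivots: ΔT,i,m)
6 vars − rank 3 = 3 Π groups

3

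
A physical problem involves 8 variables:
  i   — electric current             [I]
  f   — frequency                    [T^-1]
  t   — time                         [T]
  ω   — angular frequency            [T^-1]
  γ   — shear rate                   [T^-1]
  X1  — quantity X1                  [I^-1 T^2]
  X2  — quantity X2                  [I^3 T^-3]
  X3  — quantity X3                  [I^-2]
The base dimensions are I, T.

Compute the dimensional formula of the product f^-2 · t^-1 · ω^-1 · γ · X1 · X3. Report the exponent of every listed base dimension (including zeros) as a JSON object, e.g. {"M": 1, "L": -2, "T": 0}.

{"I": -3, "T": 3}

Write exponents as rows I,T / cols i,f,t,ω,γ,X1,X2,X3:
  I: [ 1  0  0  0  0 -1  3 -2]
  T: [ 0 -1  1 -1 -1  2 -3  0]
  [I]: (-2)·0+(-1)·0+(-1)·0+(1)·0+(1)·-1+(1)·-2 = -3
  [T]: (-2)·-1+(-1)·1+(-1)·-1+(1)·-1+(1)·2+(1)·0 = 3
⇒ I^-3 T^3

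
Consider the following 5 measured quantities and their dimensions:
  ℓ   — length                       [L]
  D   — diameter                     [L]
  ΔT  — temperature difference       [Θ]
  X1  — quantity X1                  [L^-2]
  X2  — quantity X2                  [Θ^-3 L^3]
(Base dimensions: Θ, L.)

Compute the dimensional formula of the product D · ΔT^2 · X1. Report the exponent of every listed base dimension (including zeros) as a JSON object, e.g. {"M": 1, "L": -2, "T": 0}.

Dimensional matrix (Θ×L by ℓ×D×ΔT×X1×X2):
  Θ: [ 0  0  1  0 -3]
  L: [ 1  1  0 -2  3]
  [Θ]: (1)·0+(2)·1+(1)·0 = 2
  [L]: (1)·1+(2)·0+(1)·-2 = -1
⇒ Θ^2 L^-1

{"Θ": 2, "L": -1}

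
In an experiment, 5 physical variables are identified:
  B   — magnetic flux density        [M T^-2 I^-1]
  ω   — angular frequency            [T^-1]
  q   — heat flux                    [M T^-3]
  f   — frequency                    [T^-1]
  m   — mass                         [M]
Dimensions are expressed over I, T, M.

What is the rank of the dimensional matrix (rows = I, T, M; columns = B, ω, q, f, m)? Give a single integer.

3

Exponent matrix [I,T,M] × [B,ω,q,f,m]:
  I: [-1  0  0  0  0]
  T: [-2 -1 -3 -1  0]
  M: [ 1  0  1  0  1]
Echelon form has 3 nonzero rows (pivots: B,ω,q)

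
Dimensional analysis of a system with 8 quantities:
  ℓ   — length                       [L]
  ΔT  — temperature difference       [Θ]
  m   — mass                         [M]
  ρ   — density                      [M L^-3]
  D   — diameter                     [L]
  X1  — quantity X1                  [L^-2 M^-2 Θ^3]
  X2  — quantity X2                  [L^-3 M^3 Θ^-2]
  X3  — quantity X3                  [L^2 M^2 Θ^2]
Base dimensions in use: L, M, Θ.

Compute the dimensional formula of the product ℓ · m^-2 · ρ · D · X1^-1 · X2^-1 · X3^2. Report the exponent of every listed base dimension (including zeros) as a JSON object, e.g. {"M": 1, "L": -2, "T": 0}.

{"L": 8, "M": 2, "Θ": 3}

Exponent matrix [L,M,Θ] × [ℓ,ΔT,m,ρ,D,X1,X2,X3]:
  L: [ 1  0  0 -3  1 -2 -3  2]
  M: [ 0  0  1  1  0 -2  3  2]
  Θ: [ 0  1  0  0  0  3 -2  2]
  [L]: (1)·1+(-2)·0+(1)·-3+(1)·1+(-1)·-2+(-1)·-3+(2)·2 = 8
  [M]: (1)·0+(-2)·1+(1)·1+(1)·0+(-1)·-2+(-1)·3+(2)·2 = 2
  [Θ]: (1)·0+(-2)·0+(1)·0+(1)·0+(-1)·3+(-1)·-2+(2)·2 = 3
⇒ L^8 M^2 Θ^3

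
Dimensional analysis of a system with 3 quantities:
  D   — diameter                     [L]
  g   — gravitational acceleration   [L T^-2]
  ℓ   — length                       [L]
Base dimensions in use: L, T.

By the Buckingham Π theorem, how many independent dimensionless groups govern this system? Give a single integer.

Exponent matrix [L,T] × [D,g,ℓ]:
  L: [ 1  1  1]
  T: [ 0 -2  0]
Row reduction gives pivot columns D,g; rank = 2
Π count = n − r = 3 − 2 = 1

1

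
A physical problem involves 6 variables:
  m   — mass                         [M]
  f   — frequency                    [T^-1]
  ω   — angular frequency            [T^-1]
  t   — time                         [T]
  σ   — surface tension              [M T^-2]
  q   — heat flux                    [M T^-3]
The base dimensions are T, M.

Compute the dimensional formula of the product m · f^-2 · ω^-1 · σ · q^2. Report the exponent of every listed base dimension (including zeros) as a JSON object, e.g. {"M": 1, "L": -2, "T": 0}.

Write exponents as rows T,M / cols m,f,ω,t,σ,q:
  T: [ 0 -1 -1  1 -2 -3]
  M: [ 1  0  0  0  1  1]
  [T]: (1)·0+(-2)·-1+(-1)·-1+(1)·-2+(2)·-3 = -5
  [M]: (1)·1+(-2)·0+(-1)·0+(1)·1+(2)·1 = 4
⇒ T^-5 M^4

{"T": -5, "M": 4}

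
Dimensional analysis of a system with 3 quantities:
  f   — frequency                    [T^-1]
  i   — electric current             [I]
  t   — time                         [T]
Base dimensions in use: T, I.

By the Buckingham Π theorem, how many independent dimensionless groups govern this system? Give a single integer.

Write exponents as rows T,I / cols f,i,t:
  T: [-1  0  1]
  I: [ 0  1  0]
Echelon form has 2 nonzero rows (pivots: f,i)
3 vars − rank 2 = 1 Π group

1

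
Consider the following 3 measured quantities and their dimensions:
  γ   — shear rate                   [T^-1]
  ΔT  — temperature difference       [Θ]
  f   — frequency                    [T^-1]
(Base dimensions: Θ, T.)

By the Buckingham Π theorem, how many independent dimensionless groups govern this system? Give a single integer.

1

Exponent matrix [Θ,T] × [γ,ΔT,f]:
  Θ: [ 0  1  0]
  T: [-1  0 -1]
Row reduction gives pivot columns γ,ΔT; rank = 2
3 vars − rank 2 = 1 Π group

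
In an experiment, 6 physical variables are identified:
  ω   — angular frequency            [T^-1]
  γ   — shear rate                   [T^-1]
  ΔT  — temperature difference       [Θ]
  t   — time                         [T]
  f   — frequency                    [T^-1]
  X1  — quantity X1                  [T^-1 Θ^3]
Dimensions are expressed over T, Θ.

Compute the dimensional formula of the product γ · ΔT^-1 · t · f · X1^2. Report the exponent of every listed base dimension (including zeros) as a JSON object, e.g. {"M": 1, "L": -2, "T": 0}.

Dimensional matrix (T×Θ by ω×γ×ΔT×t×f×X1):
  T: [-1 -1  0  1 -1 -1]
  Θ: [ 0  0  1  0  0  3]
  [T]: (1)·-1+(-1)·0+(1)·1+(1)·-1+(2)·-1 = -3
  [Θ]: (1)·0+(-1)·1+(1)·0+(1)·0+(2)·3 = 5
⇒ T^-3 Θ^5

{"T": -3, "Θ": 5}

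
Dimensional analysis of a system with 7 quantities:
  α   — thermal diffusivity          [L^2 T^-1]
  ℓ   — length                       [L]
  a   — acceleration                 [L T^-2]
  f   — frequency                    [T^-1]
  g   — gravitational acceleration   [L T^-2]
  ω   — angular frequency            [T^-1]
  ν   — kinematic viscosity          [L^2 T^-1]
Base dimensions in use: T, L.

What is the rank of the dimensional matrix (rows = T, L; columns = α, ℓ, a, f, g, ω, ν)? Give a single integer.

2

Dimensional matrix (T×L by α×ℓ×a×f×g×ω×ν):
  T: [-1  0 -2 -1 -2 -1 -1]
  L: [ 2  1  1  0  1  0  2]
RREF → pivots at {α,ℓ} ⇒ r = 2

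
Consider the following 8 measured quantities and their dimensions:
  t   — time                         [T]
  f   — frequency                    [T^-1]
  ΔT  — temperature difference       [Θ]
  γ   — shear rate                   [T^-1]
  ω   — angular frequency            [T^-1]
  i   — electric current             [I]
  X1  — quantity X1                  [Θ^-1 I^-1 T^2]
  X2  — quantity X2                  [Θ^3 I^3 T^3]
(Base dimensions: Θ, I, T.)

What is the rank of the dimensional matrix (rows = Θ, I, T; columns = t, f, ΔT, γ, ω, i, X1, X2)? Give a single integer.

Dimensional matrix (Θ×I×T by t×f×ΔT×γ×ω×i×X1×X2):
  Θ: [ 0  0  1  0  0  0 -1  3]
  I: [ 0  0  0  0  0  1 -1  3]
  T: [ 1 -1  0 -1 -1  0  2  3]
Row reduction gives pivot columns t,ΔT,i; rank = 3

3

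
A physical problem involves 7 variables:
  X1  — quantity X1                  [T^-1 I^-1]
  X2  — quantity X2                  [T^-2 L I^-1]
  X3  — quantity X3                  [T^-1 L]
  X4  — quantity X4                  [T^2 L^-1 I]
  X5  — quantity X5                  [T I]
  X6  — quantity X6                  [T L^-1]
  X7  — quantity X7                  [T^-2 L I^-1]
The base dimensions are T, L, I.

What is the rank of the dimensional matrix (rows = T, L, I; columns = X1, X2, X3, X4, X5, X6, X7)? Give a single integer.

2

Write exponents as rows T,L,I / cols X1,X2,X3,X4,X5,X6,X7:
  T: [-1 -2 -1  2  1  1 -2]
  L: [ 0  1  1 -1  0 -1  1]
  I: [-1 -1  0  1  1  0 -1]
RREF → pivots at {X1,X2} ⇒ r = 2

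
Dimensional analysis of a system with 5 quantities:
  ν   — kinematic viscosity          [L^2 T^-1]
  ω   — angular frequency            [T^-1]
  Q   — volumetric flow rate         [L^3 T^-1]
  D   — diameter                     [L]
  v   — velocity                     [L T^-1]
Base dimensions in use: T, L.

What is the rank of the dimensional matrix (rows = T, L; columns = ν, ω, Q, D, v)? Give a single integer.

Write exponents as rows T,L / cols ν,ω,Q,D,v:
  T: [-1 -1 -1  0 -1]
  L: [ 2  0  3  1  1]
Row reduction gives pivot columns ν,ω; rank = 2

2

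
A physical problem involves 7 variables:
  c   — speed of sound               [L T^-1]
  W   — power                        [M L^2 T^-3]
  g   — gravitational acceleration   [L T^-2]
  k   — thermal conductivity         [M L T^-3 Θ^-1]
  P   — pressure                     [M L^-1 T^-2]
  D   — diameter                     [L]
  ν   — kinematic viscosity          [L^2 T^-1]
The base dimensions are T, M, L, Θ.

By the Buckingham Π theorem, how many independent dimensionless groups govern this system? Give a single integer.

Dimensional matrix (T×M×L×Θ by c×W×g×k×P×D×ν):
  T: [-1 -3 -2 -3 -2  0 -1]
  M: [ 0  1  0  1  1  0  0]
  L: [ 1  2  1  1 -1  1  2]
  Θ: [ 0  0  0 -1  0  0  0]
Row reduction gives pivot columns c,W,g,k; rank = 4
7 vars − rank 4 = 3 Π groups

3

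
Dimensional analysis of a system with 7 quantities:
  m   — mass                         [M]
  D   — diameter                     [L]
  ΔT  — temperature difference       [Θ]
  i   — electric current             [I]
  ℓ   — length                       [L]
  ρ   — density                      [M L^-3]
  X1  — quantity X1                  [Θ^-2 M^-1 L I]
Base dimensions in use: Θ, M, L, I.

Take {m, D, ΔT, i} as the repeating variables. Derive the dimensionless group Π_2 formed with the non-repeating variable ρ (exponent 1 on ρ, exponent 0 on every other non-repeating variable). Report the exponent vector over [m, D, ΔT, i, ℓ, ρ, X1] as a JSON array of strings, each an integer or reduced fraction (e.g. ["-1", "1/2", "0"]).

["-1", "3", "0", "0", "0", "1", "0"]

Write exponents as rows Θ,M,L,I / cols m,D,ΔT,i,ℓ,ρ,X1:
  Θ: [ 0  0  1  0  0  0 -2]
  M: [ 1  0  0  0  0  1 -1]
  L: [ 0  1  0  0  1 -3  1]
  I: [ 0  0  0  1  0  0  1]
RREF → pivots at {m,D,ΔT,i} ⇒ r = 4
Pivot set = {m,D,ΔT,i}, free = {ℓ,ρ,X1}
RREF:
  r0: [   1    0    0    0    0    1   -1]
  r1: [   0    1    0    0    1   -3    1]
  r2: [   0    0    1    0    0    0   -2]
  r3: [   0    0    0    1    0    0    1]
Fix exponent of ρ at 1, ℓ at 0, X1 at 0; solve each RREF row for its pivot's exponent:
  r0: exp(m) + (1)·1 = 0 ⇒ exp(m) = -1
  r1: exp(D) + (-3)·1 = 0 ⇒ exp(D) = 3
  r2: exp(ΔT) + (0)·1 = 0 ⇒ exp(ΔT) = 0
  r3: exp(i) + (0)·1 = 0 ⇒ exp(i) = 0
Π_2 = m^-1 · D^3 · ρ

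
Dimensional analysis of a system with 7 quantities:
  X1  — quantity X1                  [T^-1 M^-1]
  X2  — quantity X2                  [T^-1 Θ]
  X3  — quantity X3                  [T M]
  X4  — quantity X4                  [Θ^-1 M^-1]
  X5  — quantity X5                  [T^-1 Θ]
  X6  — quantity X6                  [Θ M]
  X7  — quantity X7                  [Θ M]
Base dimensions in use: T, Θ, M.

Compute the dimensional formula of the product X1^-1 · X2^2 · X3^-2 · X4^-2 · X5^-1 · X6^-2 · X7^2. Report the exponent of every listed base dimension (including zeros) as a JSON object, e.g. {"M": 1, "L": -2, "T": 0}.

Exponent matrix [T,Θ,M] × [X1,X2,X3,X4,X5,X6,X7]:
  T: [-1 -1  1  0 -1  0  0]
  Θ: [ 0  1  0 -1  1  1  1]
  M: [-1  0  1 -1  0  1  1]
  [T]: (-1)·-1+(2)·-1+(-2)·1+(-2)·0+(-1)·-1+(-2)·0+(2)·0 = -2
  [Θ]: (-1)·0+(2)·1+(-2)·0+(-2)·-1+(-1)·1+(-2)·1+(2)·1 = 3
  [M]: (-1)·-1+(2)·0+(-2)·1+(-2)·-1+(-1)·0+(-2)·1+(2)·1 = 1
⇒ T^-2 Θ^3 M

{"T": -2, "Θ": 3, "M": 1}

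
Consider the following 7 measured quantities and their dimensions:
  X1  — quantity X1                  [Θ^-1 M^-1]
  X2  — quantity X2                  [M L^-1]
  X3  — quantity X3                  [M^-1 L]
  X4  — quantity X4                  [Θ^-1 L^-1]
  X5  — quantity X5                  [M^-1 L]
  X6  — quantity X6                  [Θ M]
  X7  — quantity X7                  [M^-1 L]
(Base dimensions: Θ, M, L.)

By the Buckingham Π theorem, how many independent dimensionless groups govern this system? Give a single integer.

Exponent matrix [Θ,M,L] × [X1,X2,X3,X4,X5,X6,X7]:
  Θ: [-1  0  0 -1  0  1  0]
  M: [-1  1 -1  0 -1  1 -1]
  L: [ 0 -1  1 -1  1  0  1]
Row reduction gives pivot columns X1,X2; rank = 2
n=7, r=2 ⇒ 5 dimensionless groups

5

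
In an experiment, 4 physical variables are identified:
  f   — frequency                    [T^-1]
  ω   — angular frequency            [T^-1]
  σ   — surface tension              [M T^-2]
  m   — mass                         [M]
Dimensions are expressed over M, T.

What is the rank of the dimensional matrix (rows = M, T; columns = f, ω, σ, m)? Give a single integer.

Exponent matrix [M,T] × [f,ω,σ,m]:
  M: [ 0  0  1  1]
  T: [-1 -1 -2  0]
Echelon form has 2 nonzero rows (pivots: f,σ)

2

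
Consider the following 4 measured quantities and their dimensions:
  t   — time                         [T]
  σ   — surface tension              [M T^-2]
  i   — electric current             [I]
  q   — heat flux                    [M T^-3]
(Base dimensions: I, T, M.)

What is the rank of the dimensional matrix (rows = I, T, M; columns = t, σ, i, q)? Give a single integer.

3

Write exponents as rows I,T,M / cols t,σ,i,q:
  I: [ 0  0  1  0]
  T: [ 1 -2  0 -3]
  M: [ 0  1  0  1]
Echelon form has 3 nonzero rows (pivots: t,σ,i)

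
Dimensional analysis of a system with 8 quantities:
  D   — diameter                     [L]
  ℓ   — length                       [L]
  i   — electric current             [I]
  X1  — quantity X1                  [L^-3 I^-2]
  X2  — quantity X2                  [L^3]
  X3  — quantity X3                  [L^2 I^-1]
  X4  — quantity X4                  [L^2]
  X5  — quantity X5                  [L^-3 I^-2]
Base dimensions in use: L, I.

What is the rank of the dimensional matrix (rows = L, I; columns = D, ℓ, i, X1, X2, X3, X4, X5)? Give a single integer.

2

Exponent matrix [L,I] × [D,ℓ,i,X1,X2,X3,X4,X5]:
  L: [ 1  1  0 -3  3  2  2 -3]
  I: [ 0  0  1 -2  0 -1  0 -2]
Echelon form has 2 nonzero rows (pivots: D,i)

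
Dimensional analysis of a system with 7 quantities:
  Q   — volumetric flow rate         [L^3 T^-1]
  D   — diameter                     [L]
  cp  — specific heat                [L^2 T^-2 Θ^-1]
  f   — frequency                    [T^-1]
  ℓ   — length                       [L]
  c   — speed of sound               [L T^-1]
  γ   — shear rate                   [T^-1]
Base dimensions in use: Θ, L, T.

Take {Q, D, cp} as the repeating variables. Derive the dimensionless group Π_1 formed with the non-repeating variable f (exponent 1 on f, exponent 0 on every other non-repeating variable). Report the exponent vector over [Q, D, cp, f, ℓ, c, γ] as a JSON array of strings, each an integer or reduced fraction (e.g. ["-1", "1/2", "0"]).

["-1", "3", "0", "1", "0", "0", "0"]

Write exponents as rows Θ,L,T / cols Q,D,cp,f,ℓ,c,γ:
  Θ: [ 0  0 -1  0  0  0  0]
  L: [ 3  1  2  0  1  1  0]
  T: [-1  0 -2 -1  0 -1 -1]
Row reduction gives pivot columns Q,D,cp; rank = 3
Pivot set = {Q,D,cp}, free = {f,ℓ,c,γ}
RREF:
  r0: [   1    0    0    1    0    1    1]
  r1: [   0    1    0   -3    1   -2   -3]
  r2: [   0    0    1    0    0    0    0]
Fix exponent of f at 1, ℓ at 0, c at 0, γ at 0; solve each RREF row for its pivot's exponent:
  r0: exp(Q) + (1)·1 = 0 ⇒ exp(Q) = -1
  r1: exp(D) + (-3)·1 = 0 ⇒ exp(D) = 3
  r2: exp(cp) + (0)·1 = 0 ⇒ exp(cp) = 0
Π_1 = Q^-1 · D^3 · f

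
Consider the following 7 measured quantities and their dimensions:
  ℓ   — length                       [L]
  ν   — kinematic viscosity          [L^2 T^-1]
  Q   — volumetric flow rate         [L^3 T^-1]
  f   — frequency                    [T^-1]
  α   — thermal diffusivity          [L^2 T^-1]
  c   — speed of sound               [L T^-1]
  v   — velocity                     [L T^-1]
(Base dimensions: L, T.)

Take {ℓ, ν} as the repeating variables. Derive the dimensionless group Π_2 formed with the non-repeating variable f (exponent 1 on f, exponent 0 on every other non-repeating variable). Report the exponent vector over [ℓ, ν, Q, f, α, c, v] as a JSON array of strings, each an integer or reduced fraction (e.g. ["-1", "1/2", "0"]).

Dimensional matrix (L×T by ℓ×ν×Q×f×α×c×v):
  L: [ 1  2  3  0  2  1  1]
  T: [ 0 -1 -1 -1 -1 -1 -1]
Row reduction gives pivot columns ℓ,ν; rank = 2
Pivot set = {ℓ,ν}, free = {Q,f,α,c,v}
RREF:
  r0: [   1    0    1   -2    0   -1   -1]
  r1: [   0    1    1    1    1    1    1]
Fix exponent of f at 1, Q at 0, α at 0, c at 0, v at 0; solve each RREF row for its pivot's exponent:
  r0: exp(ℓ) + (-2)·1 = 0 ⇒ exp(ℓ) = 2
  r1: exp(ν) + (1)·1 = 0 ⇒ exp(ν) = -1
Π_2 = ℓ^2 · ν^-1 · f

["2", "-1", "0", "1", "0", "0", "0"]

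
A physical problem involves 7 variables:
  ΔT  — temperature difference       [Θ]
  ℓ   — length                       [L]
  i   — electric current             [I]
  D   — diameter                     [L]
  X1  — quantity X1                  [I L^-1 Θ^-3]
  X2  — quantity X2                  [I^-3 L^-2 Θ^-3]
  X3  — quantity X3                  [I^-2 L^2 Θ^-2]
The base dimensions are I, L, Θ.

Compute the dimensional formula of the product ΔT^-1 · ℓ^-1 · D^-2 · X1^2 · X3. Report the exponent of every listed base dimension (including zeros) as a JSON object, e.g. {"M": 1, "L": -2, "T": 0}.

{"I": 0, "L": -3, "Θ": -9}

Write exponents as rows I,L,Θ / cols ΔT,ℓ,i,D,X1,X2,X3:
  I: [ 0  0  1  0  1 -3 -2]
  L: [ 0  1  0  1 -1 -2  2]
  Θ: [ 1  0  0  0 -3 -3 -2]
  [I]: (-1)·0+(-1)·0+(-2)·0+(2)·1+(1)·-2 = 0
  [L]: (-1)·0+(-1)·1+(-2)·1+(2)·-1+(1)·2 = -3
  [Θ]: (-1)·1+(-1)·0+(-2)·0+(2)·-3+(1)·-2 = -9
⇒ L^-3 Θ^-9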